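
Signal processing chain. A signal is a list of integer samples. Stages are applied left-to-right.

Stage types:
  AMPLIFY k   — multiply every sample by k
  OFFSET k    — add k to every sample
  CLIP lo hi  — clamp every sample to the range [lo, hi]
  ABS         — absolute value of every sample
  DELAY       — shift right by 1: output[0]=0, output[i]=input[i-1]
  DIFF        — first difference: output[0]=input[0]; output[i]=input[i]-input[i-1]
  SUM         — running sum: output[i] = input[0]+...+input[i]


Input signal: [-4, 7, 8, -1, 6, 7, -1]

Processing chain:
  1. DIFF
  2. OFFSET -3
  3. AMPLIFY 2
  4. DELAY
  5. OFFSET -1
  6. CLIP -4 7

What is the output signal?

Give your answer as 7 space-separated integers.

Answer: -1 -4 7 -4 -4 7 -4

Derivation:
Input: [-4, 7, 8, -1, 6, 7, -1]
Stage 1 (DIFF): s[0]=-4, 7--4=11, 8-7=1, -1-8=-9, 6--1=7, 7-6=1, -1-7=-8 -> [-4, 11, 1, -9, 7, 1, -8]
Stage 2 (OFFSET -3): -4+-3=-7, 11+-3=8, 1+-3=-2, -9+-3=-12, 7+-3=4, 1+-3=-2, -8+-3=-11 -> [-7, 8, -2, -12, 4, -2, -11]
Stage 3 (AMPLIFY 2): -7*2=-14, 8*2=16, -2*2=-4, -12*2=-24, 4*2=8, -2*2=-4, -11*2=-22 -> [-14, 16, -4, -24, 8, -4, -22]
Stage 4 (DELAY): [0, -14, 16, -4, -24, 8, -4] = [0, -14, 16, -4, -24, 8, -4] -> [0, -14, 16, -4, -24, 8, -4]
Stage 5 (OFFSET -1): 0+-1=-1, -14+-1=-15, 16+-1=15, -4+-1=-5, -24+-1=-25, 8+-1=7, -4+-1=-5 -> [-1, -15, 15, -5, -25, 7, -5]
Stage 6 (CLIP -4 7): clip(-1,-4,7)=-1, clip(-15,-4,7)=-4, clip(15,-4,7)=7, clip(-5,-4,7)=-4, clip(-25,-4,7)=-4, clip(7,-4,7)=7, clip(-5,-4,7)=-4 -> [-1, -4, 7, -4, -4, 7, -4]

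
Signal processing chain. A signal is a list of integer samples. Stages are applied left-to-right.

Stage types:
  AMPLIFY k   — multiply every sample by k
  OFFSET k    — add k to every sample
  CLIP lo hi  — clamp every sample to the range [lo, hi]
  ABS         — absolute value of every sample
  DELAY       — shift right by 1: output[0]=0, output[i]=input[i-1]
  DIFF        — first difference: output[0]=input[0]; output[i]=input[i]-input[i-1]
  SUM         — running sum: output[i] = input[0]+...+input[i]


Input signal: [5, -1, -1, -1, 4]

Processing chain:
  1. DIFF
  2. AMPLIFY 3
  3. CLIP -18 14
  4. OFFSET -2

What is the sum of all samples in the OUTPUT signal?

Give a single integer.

Answer: 0

Derivation:
Input: [5, -1, -1, -1, 4]
Stage 1 (DIFF): s[0]=5, -1-5=-6, -1--1=0, -1--1=0, 4--1=5 -> [5, -6, 0, 0, 5]
Stage 2 (AMPLIFY 3): 5*3=15, -6*3=-18, 0*3=0, 0*3=0, 5*3=15 -> [15, -18, 0, 0, 15]
Stage 3 (CLIP -18 14): clip(15,-18,14)=14, clip(-18,-18,14)=-18, clip(0,-18,14)=0, clip(0,-18,14)=0, clip(15,-18,14)=14 -> [14, -18, 0, 0, 14]
Stage 4 (OFFSET -2): 14+-2=12, -18+-2=-20, 0+-2=-2, 0+-2=-2, 14+-2=12 -> [12, -20, -2, -2, 12]
Output sum: 0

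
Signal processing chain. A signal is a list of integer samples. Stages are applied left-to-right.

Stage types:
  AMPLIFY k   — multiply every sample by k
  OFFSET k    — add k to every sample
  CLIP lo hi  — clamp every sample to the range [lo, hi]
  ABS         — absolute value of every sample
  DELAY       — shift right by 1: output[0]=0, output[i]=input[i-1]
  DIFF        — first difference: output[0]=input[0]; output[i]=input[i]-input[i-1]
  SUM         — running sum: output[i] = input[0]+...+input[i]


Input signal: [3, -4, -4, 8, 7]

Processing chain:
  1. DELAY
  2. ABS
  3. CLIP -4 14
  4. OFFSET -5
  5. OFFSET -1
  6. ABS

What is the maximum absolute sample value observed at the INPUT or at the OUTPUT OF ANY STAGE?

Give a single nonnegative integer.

Input: [3, -4, -4, 8, 7] (max |s|=8)
Stage 1 (DELAY): [0, 3, -4, -4, 8] = [0, 3, -4, -4, 8] -> [0, 3, -4, -4, 8] (max |s|=8)
Stage 2 (ABS): |0|=0, |3|=3, |-4|=4, |-4|=4, |8|=8 -> [0, 3, 4, 4, 8] (max |s|=8)
Stage 3 (CLIP -4 14): clip(0,-4,14)=0, clip(3,-4,14)=3, clip(4,-4,14)=4, clip(4,-4,14)=4, clip(8,-4,14)=8 -> [0, 3, 4, 4, 8] (max |s|=8)
Stage 4 (OFFSET -5): 0+-5=-5, 3+-5=-2, 4+-5=-1, 4+-5=-1, 8+-5=3 -> [-5, -2, -1, -1, 3] (max |s|=5)
Stage 5 (OFFSET -1): -5+-1=-6, -2+-1=-3, -1+-1=-2, -1+-1=-2, 3+-1=2 -> [-6, -3, -2, -2, 2] (max |s|=6)
Stage 6 (ABS): |-6|=6, |-3|=3, |-2|=2, |-2|=2, |2|=2 -> [6, 3, 2, 2, 2] (max |s|=6)
Overall max amplitude: 8

Answer: 8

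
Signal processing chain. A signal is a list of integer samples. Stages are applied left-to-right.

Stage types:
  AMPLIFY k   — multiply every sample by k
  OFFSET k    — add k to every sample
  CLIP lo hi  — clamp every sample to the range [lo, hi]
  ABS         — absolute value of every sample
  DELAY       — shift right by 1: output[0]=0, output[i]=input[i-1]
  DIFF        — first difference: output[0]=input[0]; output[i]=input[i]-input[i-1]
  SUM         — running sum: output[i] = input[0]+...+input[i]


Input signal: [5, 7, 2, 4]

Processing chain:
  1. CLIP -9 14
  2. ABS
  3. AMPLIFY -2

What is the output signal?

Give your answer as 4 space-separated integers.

Input: [5, 7, 2, 4]
Stage 1 (CLIP -9 14): clip(5,-9,14)=5, clip(7,-9,14)=7, clip(2,-9,14)=2, clip(4,-9,14)=4 -> [5, 7, 2, 4]
Stage 2 (ABS): |5|=5, |7|=7, |2|=2, |4|=4 -> [5, 7, 2, 4]
Stage 3 (AMPLIFY -2): 5*-2=-10, 7*-2=-14, 2*-2=-4, 4*-2=-8 -> [-10, -14, -4, -8]

Answer: -10 -14 -4 -8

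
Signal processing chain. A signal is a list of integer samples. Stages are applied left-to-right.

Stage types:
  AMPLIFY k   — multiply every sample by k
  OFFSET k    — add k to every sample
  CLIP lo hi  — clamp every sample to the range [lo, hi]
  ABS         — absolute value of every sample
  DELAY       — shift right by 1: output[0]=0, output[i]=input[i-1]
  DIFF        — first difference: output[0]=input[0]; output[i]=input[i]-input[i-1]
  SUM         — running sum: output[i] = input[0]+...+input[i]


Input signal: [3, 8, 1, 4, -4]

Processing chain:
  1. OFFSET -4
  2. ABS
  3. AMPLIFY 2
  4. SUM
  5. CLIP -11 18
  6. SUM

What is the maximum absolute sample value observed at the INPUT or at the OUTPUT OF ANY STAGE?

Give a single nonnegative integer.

Input: [3, 8, 1, 4, -4] (max |s|=8)
Stage 1 (OFFSET -4): 3+-4=-1, 8+-4=4, 1+-4=-3, 4+-4=0, -4+-4=-8 -> [-1, 4, -3, 0, -8] (max |s|=8)
Stage 2 (ABS): |-1|=1, |4|=4, |-3|=3, |0|=0, |-8|=8 -> [1, 4, 3, 0, 8] (max |s|=8)
Stage 3 (AMPLIFY 2): 1*2=2, 4*2=8, 3*2=6, 0*2=0, 8*2=16 -> [2, 8, 6, 0, 16] (max |s|=16)
Stage 4 (SUM): sum[0..0]=2, sum[0..1]=10, sum[0..2]=16, sum[0..3]=16, sum[0..4]=32 -> [2, 10, 16, 16, 32] (max |s|=32)
Stage 5 (CLIP -11 18): clip(2,-11,18)=2, clip(10,-11,18)=10, clip(16,-11,18)=16, clip(16,-11,18)=16, clip(32,-11,18)=18 -> [2, 10, 16, 16, 18] (max |s|=18)
Stage 6 (SUM): sum[0..0]=2, sum[0..1]=12, sum[0..2]=28, sum[0..3]=44, sum[0..4]=62 -> [2, 12, 28, 44, 62] (max |s|=62)
Overall max amplitude: 62

Answer: 62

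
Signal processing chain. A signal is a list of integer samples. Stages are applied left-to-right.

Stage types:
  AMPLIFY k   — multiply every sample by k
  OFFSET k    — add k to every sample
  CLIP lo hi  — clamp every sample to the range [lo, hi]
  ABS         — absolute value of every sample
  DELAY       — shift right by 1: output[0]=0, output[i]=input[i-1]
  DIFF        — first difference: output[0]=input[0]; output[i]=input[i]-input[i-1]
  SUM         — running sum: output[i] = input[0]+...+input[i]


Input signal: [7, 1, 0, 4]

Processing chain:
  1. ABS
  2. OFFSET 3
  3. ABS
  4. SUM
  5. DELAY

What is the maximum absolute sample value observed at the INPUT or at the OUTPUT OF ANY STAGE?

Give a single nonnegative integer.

Input: [7, 1, 0, 4] (max |s|=7)
Stage 1 (ABS): |7|=7, |1|=1, |0|=0, |4|=4 -> [7, 1, 0, 4] (max |s|=7)
Stage 2 (OFFSET 3): 7+3=10, 1+3=4, 0+3=3, 4+3=7 -> [10, 4, 3, 7] (max |s|=10)
Stage 3 (ABS): |10|=10, |4|=4, |3|=3, |7|=7 -> [10, 4, 3, 7] (max |s|=10)
Stage 4 (SUM): sum[0..0]=10, sum[0..1]=14, sum[0..2]=17, sum[0..3]=24 -> [10, 14, 17, 24] (max |s|=24)
Stage 5 (DELAY): [0, 10, 14, 17] = [0, 10, 14, 17] -> [0, 10, 14, 17] (max |s|=17)
Overall max amplitude: 24

Answer: 24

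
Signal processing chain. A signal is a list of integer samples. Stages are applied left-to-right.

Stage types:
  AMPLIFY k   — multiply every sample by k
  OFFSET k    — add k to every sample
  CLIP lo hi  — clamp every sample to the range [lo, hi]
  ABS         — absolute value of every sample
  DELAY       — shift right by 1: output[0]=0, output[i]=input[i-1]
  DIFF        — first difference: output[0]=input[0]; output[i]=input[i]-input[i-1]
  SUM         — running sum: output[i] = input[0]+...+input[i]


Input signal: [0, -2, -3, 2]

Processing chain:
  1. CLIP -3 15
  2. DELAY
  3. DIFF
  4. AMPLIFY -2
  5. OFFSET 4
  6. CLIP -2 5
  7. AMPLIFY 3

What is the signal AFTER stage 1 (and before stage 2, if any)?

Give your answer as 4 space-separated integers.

Answer: 0 -2 -3 2

Derivation:
Input: [0, -2, -3, 2]
Stage 1 (CLIP -3 15): clip(0,-3,15)=0, clip(-2,-3,15)=-2, clip(-3,-3,15)=-3, clip(2,-3,15)=2 -> [0, -2, -3, 2]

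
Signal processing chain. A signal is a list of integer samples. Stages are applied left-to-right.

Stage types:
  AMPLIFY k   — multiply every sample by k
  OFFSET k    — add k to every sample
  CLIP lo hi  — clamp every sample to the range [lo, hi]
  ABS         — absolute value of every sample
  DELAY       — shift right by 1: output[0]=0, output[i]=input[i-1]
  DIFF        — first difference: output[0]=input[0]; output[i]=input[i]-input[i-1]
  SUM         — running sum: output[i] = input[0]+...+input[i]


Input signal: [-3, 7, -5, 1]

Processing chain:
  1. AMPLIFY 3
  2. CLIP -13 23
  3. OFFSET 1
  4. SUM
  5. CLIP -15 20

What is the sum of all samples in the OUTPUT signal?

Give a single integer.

Answer: 14

Derivation:
Input: [-3, 7, -5, 1]
Stage 1 (AMPLIFY 3): -3*3=-9, 7*3=21, -5*3=-15, 1*3=3 -> [-9, 21, -15, 3]
Stage 2 (CLIP -13 23): clip(-9,-13,23)=-9, clip(21,-13,23)=21, clip(-15,-13,23)=-13, clip(3,-13,23)=3 -> [-9, 21, -13, 3]
Stage 3 (OFFSET 1): -9+1=-8, 21+1=22, -13+1=-12, 3+1=4 -> [-8, 22, -12, 4]
Stage 4 (SUM): sum[0..0]=-8, sum[0..1]=14, sum[0..2]=2, sum[0..3]=6 -> [-8, 14, 2, 6]
Stage 5 (CLIP -15 20): clip(-8,-15,20)=-8, clip(14,-15,20)=14, clip(2,-15,20)=2, clip(6,-15,20)=6 -> [-8, 14, 2, 6]
Output sum: 14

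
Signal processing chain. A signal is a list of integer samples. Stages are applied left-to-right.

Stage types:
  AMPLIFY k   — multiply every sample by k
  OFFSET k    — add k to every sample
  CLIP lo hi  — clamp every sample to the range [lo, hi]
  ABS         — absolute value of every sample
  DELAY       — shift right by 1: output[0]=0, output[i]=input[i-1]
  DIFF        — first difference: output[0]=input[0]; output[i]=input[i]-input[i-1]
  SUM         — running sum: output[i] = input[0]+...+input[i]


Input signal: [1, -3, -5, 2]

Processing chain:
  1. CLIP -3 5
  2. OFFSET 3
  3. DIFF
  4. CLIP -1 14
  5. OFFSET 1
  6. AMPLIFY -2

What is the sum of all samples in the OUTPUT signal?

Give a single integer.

Input: [1, -3, -5, 2]
Stage 1 (CLIP -3 5): clip(1,-3,5)=1, clip(-3,-3,5)=-3, clip(-5,-3,5)=-3, clip(2,-3,5)=2 -> [1, -3, -3, 2]
Stage 2 (OFFSET 3): 1+3=4, -3+3=0, -3+3=0, 2+3=5 -> [4, 0, 0, 5]
Stage 3 (DIFF): s[0]=4, 0-4=-4, 0-0=0, 5-0=5 -> [4, -4, 0, 5]
Stage 4 (CLIP -1 14): clip(4,-1,14)=4, clip(-4,-1,14)=-1, clip(0,-1,14)=0, clip(5,-1,14)=5 -> [4, -1, 0, 5]
Stage 5 (OFFSET 1): 4+1=5, -1+1=0, 0+1=1, 5+1=6 -> [5, 0, 1, 6]
Stage 6 (AMPLIFY -2): 5*-2=-10, 0*-2=0, 1*-2=-2, 6*-2=-12 -> [-10, 0, -2, -12]
Output sum: -24

Answer: -24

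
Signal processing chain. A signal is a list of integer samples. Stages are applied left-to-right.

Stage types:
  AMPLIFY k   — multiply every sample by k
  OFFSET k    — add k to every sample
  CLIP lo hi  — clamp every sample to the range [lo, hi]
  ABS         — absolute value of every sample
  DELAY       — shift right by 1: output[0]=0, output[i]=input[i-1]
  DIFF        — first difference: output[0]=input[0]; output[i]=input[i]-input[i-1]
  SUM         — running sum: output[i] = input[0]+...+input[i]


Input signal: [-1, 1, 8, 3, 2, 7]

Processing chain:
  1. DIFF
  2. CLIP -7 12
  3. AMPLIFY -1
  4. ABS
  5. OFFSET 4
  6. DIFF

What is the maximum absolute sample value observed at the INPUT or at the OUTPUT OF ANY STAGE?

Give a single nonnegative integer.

Input: [-1, 1, 8, 3, 2, 7] (max |s|=8)
Stage 1 (DIFF): s[0]=-1, 1--1=2, 8-1=7, 3-8=-5, 2-3=-1, 7-2=5 -> [-1, 2, 7, -5, -1, 5] (max |s|=7)
Stage 2 (CLIP -7 12): clip(-1,-7,12)=-1, clip(2,-7,12)=2, clip(7,-7,12)=7, clip(-5,-7,12)=-5, clip(-1,-7,12)=-1, clip(5,-7,12)=5 -> [-1, 2, 7, -5, -1, 5] (max |s|=7)
Stage 3 (AMPLIFY -1): -1*-1=1, 2*-1=-2, 7*-1=-7, -5*-1=5, -1*-1=1, 5*-1=-5 -> [1, -2, -7, 5, 1, -5] (max |s|=7)
Stage 4 (ABS): |1|=1, |-2|=2, |-7|=7, |5|=5, |1|=1, |-5|=5 -> [1, 2, 7, 5, 1, 5] (max |s|=7)
Stage 5 (OFFSET 4): 1+4=5, 2+4=6, 7+4=11, 5+4=9, 1+4=5, 5+4=9 -> [5, 6, 11, 9, 5, 9] (max |s|=11)
Stage 6 (DIFF): s[0]=5, 6-5=1, 11-6=5, 9-11=-2, 5-9=-4, 9-5=4 -> [5, 1, 5, -2, -4, 4] (max |s|=5)
Overall max amplitude: 11

Answer: 11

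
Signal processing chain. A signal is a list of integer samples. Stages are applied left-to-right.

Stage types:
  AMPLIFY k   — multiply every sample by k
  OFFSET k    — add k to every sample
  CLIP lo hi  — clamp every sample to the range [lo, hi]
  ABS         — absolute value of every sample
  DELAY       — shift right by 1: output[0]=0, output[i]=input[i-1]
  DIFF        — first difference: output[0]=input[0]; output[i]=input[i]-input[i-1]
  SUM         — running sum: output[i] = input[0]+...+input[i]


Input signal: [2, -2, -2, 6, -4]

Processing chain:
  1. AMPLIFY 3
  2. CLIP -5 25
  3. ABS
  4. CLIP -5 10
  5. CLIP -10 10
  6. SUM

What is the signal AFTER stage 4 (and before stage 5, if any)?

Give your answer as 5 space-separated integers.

Answer: 6 5 5 10 5

Derivation:
Input: [2, -2, -2, 6, -4]
Stage 1 (AMPLIFY 3): 2*3=6, -2*3=-6, -2*3=-6, 6*3=18, -4*3=-12 -> [6, -6, -6, 18, -12]
Stage 2 (CLIP -5 25): clip(6,-5,25)=6, clip(-6,-5,25)=-5, clip(-6,-5,25)=-5, clip(18,-5,25)=18, clip(-12,-5,25)=-5 -> [6, -5, -5, 18, -5]
Stage 3 (ABS): |6|=6, |-5|=5, |-5|=5, |18|=18, |-5|=5 -> [6, 5, 5, 18, 5]
Stage 4 (CLIP -5 10): clip(6,-5,10)=6, clip(5,-5,10)=5, clip(5,-5,10)=5, clip(18,-5,10)=10, clip(5,-5,10)=5 -> [6, 5, 5, 10, 5]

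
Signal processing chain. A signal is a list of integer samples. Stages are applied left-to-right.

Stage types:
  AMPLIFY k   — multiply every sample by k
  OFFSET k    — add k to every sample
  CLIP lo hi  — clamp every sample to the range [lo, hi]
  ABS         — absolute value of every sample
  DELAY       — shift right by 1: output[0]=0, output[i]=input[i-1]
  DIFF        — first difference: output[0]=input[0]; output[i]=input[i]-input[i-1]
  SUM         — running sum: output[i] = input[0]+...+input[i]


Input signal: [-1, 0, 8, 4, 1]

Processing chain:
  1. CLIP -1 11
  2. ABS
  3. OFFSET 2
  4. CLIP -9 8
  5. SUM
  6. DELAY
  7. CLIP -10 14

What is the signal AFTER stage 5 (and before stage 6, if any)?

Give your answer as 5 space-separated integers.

Input: [-1, 0, 8, 4, 1]
Stage 1 (CLIP -1 11): clip(-1,-1,11)=-1, clip(0,-1,11)=0, clip(8,-1,11)=8, clip(4,-1,11)=4, clip(1,-1,11)=1 -> [-1, 0, 8, 4, 1]
Stage 2 (ABS): |-1|=1, |0|=0, |8|=8, |4|=4, |1|=1 -> [1, 0, 8, 4, 1]
Stage 3 (OFFSET 2): 1+2=3, 0+2=2, 8+2=10, 4+2=6, 1+2=3 -> [3, 2, 10, 6, 3]
Stage 4 (CLIP -9 8): clip(3,-9,8)=3, clip(2,-9,8)=2, clip(10,-9,8)=8, clip(6,-9,8)=6, clip(3,-9,8)=3 -> [3, 2, 8, 6, 3]
Stage 5 (SUM): sum[0..0]=3, sum[0..1]=5, sum[0..2]=13, sum[0..3]=19, sum[0..4]=22 -> [3, 5, 13, 19, 22]

Answer: 3 5 13 19 22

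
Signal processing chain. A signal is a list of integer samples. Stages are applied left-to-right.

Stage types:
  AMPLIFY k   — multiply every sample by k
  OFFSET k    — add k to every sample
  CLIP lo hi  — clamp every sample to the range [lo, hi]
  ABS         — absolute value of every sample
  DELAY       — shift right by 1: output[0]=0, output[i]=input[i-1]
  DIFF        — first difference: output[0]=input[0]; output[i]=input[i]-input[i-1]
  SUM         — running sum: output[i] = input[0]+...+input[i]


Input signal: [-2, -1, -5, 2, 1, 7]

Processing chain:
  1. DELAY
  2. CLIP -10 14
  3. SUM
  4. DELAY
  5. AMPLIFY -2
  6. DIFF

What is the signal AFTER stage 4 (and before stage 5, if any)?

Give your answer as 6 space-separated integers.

Answer: 0 0 -2 -3 -8 -6

Derivation:
Input: [-2, -1, -5, 2, 1, 7]
Stage 1 (DELAY): [0, -2, -1, -5, 2, 1] = [0, -2, -1, -5, 2, 1] -> [0, -2, -1, -5, 2, 1]
Stage 2 (CLIP -10 14): clip(0,-10,14)=0, clip(-2,-10,14)=-2, clip(-1,-10,14)=-1, clip(-5,-10,14)=-5, clip(2,-10,14)=2, clip(1,-10,14)=1 -> [0, -2, -1, -5, 2, 1]
Stage 3 (SUM): sum[0..0]=0, sum[0..1]=-2, sum[0..2]=-3, sum[0..3]=-8, sum[0..4]=-6, sum[0..5]=-5 -> [0, -2, -3, -8, -6, -5]
Stage 4 (DELAY): [0, 0, -2, -3, -8, -6] = [0, 0, -2, -3, -8, -6] -> [0, 0, -2, -3, -8, -6]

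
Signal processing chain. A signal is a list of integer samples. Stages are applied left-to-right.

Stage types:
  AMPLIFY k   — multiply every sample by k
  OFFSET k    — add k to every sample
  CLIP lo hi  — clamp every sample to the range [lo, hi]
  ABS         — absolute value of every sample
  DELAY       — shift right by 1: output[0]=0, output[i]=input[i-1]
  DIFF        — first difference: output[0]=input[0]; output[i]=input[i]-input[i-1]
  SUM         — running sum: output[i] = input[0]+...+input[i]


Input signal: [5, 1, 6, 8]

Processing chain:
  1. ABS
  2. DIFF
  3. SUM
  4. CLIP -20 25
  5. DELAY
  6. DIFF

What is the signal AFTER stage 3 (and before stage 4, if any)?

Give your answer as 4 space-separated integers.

Input: [5, 1, 6, 8]
Stage 1 (ABS): |5|=5, |1|=1, |6|=6, |8|=8 -> [5, 1, 6, 8]
Stage 2 (DIFF): s[0]=5, 1-5=-4, 6-1=5, 8-6=2 -> [5, -4, 5, 2]
Stage 3 (SUM): sum[0..0]=5, sum[0..1]=1, sum[0..2]=6, sum[0..3]=8 -> [5, 1, 6, 8]

Answer: 5 1 6 8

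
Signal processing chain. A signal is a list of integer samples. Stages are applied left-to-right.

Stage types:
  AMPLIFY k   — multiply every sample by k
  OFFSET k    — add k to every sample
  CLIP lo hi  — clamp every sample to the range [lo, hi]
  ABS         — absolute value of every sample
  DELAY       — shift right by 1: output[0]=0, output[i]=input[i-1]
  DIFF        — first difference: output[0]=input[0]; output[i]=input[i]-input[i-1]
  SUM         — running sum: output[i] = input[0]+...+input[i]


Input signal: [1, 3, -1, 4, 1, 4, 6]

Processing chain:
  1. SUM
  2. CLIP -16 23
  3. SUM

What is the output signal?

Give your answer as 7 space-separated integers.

Input: [1, 3, -1, 4, 1, 4, 6]
Stage 1 (SUM): sum[0..0]=1, sum[0..1]=4, sum[0..2]=3, sum[0..3]=7, sum[0..4]=8, sum[0..5]=12, sum[0..6]=18 -> [1, 4, 3, 7, 8, 12, 18]
Stage 2 (CLIP -16 23): clip(1,-16,23)=1, clip(4,-16,23)=4, clip(3,-16,23)=3, clip(7,-16,23)=7, clip(8,-16,23)=8, clip(12,-16,23)=12, clip(18,-16,23)=18 -> [1, 4, 3, 7, 8, 12, 18]
Stage 3 (SUM): sum[0..0]=1, sum[0..1]=5, sum[0..2]=8, sum[0..3]=15, sum[0..4]=23, sum[0..5]=35, sum[0..6]=53 -> [1, 5, 8, 15, 23, 35, 53]

Answer: 1 5 8 15 23 35 53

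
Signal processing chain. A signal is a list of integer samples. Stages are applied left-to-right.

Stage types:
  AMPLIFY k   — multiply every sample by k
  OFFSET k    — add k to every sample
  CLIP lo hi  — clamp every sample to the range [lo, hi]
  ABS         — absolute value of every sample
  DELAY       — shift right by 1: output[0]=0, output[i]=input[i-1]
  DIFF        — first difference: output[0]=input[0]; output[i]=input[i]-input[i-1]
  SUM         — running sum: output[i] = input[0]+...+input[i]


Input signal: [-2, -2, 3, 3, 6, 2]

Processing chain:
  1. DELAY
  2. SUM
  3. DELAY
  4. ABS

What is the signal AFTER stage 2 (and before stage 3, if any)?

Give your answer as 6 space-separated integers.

Input: [-2, -2, 3, 3, 6, 2]
Stage 1 (DELAY): [0, -2, -2, 3, 3, 6] = [0, -2, -2, 3, 3, 6] -> [0, -2, -2, 3, 3, 6]
Stage 2 (SUM): sum[0..0]=0, sum[0..1]=-2, sum[0..2]=-4, sum[0..3]=-1, sum[0..4]=2, sum[0..5]=8 -> [0, -2, -4, -1, 2, 8]

Answer: 0 -2 -4 -1 2 8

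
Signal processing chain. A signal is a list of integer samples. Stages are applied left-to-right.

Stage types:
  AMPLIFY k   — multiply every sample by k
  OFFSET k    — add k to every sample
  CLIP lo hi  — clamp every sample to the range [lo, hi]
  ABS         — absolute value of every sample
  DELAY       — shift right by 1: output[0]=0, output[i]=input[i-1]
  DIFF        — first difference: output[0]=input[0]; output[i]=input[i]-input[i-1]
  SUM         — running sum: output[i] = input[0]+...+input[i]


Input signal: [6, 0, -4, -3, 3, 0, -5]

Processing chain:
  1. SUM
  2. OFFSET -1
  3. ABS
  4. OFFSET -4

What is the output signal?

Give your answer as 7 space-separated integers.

Input: [6, 0, -4, -3, 3, 0, -5]
Stage 1 (SUM): sum[0..0]=6, sum[0..1]=6, sum[0..2]=2, sum[0..3]=-1, sum[0..4]=2, sum[0..5]=2, sum[0..6]=-3 -> [6, 6, 2, -1, 2, 2, -3]
Stage 2 (OFFSET -1): 6+-1=5, 6+-1=5, 2+-1=1, -1+-1=-2, 2+-1=1, 2+-1=1, -3+-1=-4 -> [5, 5, 1, -2, 1, 1, -4]
Stage 3 (ABS): |5|=5, |5|=5, |1|=1, |-2|=2, |1|=1, |1|=1, |-4|=4 -> [5, 5, 1, 2, 1, 1, 4]
Stage 4 (OFFSET -4): 5+-4=1, 5+-4=1, 1+-4=-3, 2+-4=-2, 1+-4=-3, 1+-4=-3, 4+-4=0 -> [1, 1, -3, -2, -3, -3, 0]

Answer: 1 1 -3 -2 -3 -3 0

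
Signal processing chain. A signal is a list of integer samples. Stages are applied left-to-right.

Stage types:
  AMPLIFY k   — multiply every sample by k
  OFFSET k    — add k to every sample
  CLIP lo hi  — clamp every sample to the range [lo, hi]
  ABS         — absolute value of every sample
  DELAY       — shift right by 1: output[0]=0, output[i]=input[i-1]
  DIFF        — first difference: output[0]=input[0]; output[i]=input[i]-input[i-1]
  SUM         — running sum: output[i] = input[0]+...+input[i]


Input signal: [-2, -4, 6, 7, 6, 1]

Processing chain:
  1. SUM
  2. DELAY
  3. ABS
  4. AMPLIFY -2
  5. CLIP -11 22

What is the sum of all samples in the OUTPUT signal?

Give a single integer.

Answer: -37

Derivation:
Input: [-2, -4, 6, 7, 6, 1]
Stage 1 (SUM): sum[0..0]=-2, sum[0..1]=-6, sum[0..2]=0, sum[0..3]=7, sum[0..4]=13, sum[0..5]=14 -> [-2, -6, 0, 7, 13, 14]
Stage 2 (DELAY): [0, -2, -6, 0, 7, 13] = [0, -2, -6, 0, 7, 13] -> [0, -2, -6, 0, 7, 13]
Stage 3 (ABS): |0|=0, |-2|=2, |-6|=6, |0|=0, |7|=7, |13|=13 -> [0, 2, 6, 0, 7, 13]
Stage 4 (AMPLIFY -2): 0*-2=0, 2*-2=-4, 6*-2=-12, 0*-2=0, 7*-2=-14, 13*-2=-26 -> [0, -4, -12, 0, -14, -26]
Stage 5 (CLIP -11 22): clip(0,-11,22)=0, clip(-4,-11,22)=-4, clip(-12,-11,22)=-11, clip(0,-11,22)=0, clip(-14,-11,22)=-11, clip(-26,-11,22)=-11 -> [0, -4, -11, 0, -11, -11]
Output sum: -37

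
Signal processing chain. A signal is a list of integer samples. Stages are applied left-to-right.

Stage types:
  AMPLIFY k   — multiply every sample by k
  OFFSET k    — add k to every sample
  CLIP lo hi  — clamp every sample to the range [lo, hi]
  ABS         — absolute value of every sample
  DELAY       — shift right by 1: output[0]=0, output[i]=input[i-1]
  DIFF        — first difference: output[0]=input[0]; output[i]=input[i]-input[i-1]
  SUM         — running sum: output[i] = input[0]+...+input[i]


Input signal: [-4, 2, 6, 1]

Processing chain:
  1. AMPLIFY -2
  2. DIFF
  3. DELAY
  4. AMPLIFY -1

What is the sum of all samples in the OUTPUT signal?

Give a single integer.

Answer: 12

Derivation:
Input: [-4, 2, 6, 1]
Stage 1 (AMPLIFY -2): -4*-2=8, 2*-2=-4, 6*-2=-12, 1*-2=-2 -> [8, -4, -12, -2]
Stage 2 (DIFF): s[0]=8, -4-8=-12, -12--4=-8, -2--12=10 -> [8, -12, -8, 10]
Stage 3 (DELAY): [0, 8, -12, -8] = [0, 8, -12, -8] -> [0, 8, -12, -8]
Stage 4 (AMPLIFY -1): 0*-1=0, 8*-1=-8, -12*-1=12, -8*-1=8 -> [0, -8, 12, 8]
Output sum: 12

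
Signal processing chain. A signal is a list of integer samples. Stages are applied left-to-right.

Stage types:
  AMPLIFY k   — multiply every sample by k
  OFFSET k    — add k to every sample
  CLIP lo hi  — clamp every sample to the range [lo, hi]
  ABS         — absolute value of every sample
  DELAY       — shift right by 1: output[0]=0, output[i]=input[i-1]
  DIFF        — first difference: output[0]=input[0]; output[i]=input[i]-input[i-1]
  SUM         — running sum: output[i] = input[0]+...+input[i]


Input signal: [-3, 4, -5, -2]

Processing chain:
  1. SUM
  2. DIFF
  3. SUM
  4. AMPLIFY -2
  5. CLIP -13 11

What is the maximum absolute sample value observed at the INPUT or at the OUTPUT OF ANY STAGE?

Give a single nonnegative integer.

Answer: 12

Derivation:
Input: [-3, 4, -5, -2] (max |s|=5)
Stage 1 (SUM): sum[0..0]=-3, sum[0..1]=1, sum[0..2]=-4, sum[0..3]=-6 -> [-3, 1, -4, -6] (max |s|=6)
Stage 2 (DIFF): s[0]=-3, 1--3=4, -4-1=-5, -6--4=-2 -> [-3, 4, -5, -2] (max |s|=5)
Stage 3 (SUM): sum[0..0]=-3, sum[0..1]=1, sum[0..2]=-4, sum[0..3]=-6 -> [-3, 1, -4, -6] (max |s|=6)
Stage 4 (AMPLIFY -2): -3*-2=6, 1*-2=-2, -4*-2=8, -6*-2=12 -> [6, -2, 8, 12] (max |s|=12)
Stage 5 (CLIP -13 11): clip(6,-13,11)=6, clip(-2,-13,11)=-2, clip(8,-13,11)=8, clip(12,-13,11)=11 -> [6, -2, 8, 11] (max |s|=11)
Overall max amplitude: 12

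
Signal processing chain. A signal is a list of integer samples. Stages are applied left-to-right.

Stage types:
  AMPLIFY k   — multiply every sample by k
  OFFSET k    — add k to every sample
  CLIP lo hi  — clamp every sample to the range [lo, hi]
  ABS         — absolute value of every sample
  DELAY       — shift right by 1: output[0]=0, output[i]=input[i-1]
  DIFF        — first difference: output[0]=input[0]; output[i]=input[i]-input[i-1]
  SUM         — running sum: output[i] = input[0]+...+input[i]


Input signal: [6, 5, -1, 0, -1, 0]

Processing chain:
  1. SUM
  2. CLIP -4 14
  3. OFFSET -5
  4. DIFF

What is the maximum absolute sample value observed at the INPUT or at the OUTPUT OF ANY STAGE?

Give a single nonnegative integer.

Answer: 11

Derivation:
Input: [6, 5, -1, 0, -1, 0] (max |s|=6)
Stage 1 (SUM): sum[0..0]=6, sum[0..1]=11, sum[0..2]=10, sum[0..3]=10, sum[0..4]=9, sum[0..5]=9 -> [6, 11, 10, 10, 9, 9] (max |s|=11)
Stage 2 (CLIP -4 14): clip(6,-4,14)=6, clip(11,-4,14)=11, clip(10,-4,14)=10, clip(10,-4,14)=10, clip(9,-4,14)=9, clip(9,-4,14)=9 -> [6, 11, 10, 10, 9, 9] (max |s|=11)
Stage 3 (OFFSET -5): 6+-5=1, 11+-5=6, 10+-5=5, 10+-5=5, 9+-5=4, 9+-5=4 -> [1, 6, 5, 5, 4, 4] (max |s|=6)
Stage 4 (DIFF): s[0]=1, 6-1=5, 5-6=-1, 5-5=0, 4-5=-1, 4-4=0 -> [1, 5, -1, 0, -1, 0] (max |s|=5)
Overall max amplitude: 11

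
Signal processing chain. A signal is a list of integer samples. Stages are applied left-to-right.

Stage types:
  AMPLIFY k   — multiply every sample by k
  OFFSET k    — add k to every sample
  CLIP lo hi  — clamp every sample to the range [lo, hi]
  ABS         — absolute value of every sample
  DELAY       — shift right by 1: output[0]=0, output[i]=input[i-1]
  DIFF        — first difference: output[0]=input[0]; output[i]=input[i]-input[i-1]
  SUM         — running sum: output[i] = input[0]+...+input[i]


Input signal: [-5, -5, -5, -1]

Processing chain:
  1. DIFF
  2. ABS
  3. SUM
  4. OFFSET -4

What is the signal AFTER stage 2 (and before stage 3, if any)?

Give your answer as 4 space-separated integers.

Input: [-5, -5, -5, -1]
Stage 1 (DIFF): s[0]=-5, -5--5=0, -5--5=0, -1--5=4 -> [-5, 0, 0, 4]
Stage 2 (ABS): |-5|=5, |0|=0, |0|=0, |4|=4 -> [5, 0, 0, 4]

Answer: 5 0 0 4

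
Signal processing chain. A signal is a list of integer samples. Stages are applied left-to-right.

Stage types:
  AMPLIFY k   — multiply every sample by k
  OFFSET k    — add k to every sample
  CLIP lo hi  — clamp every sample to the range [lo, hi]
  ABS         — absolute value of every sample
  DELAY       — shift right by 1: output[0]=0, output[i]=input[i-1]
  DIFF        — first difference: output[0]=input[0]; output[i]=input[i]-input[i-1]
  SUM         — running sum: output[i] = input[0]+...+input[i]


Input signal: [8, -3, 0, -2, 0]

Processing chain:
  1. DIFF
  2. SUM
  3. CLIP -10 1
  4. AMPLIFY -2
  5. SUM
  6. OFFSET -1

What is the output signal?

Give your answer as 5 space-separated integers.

Input: [8, -3, 0, -2, 0]
Stage 1 (DIFF): s[0]=8, -3-8=-11, 0--3=3, -2-0=-2, 0--2=2 -> [8, -11, 3, -2, 2]
Stage 2 (SUM): sum[0..0]=8, sum[0..1]=-3, sum[0..2]=0, sum[0..3]=-2, sum[0..4]=0 -> [8, -3, 0, -2, 0]
Stage 3 (CLIP -10 1): clip(8,-10,1)=1, clip(-3,-10,1)=-3, clip(0,-10,1)=0, clip(-2,-10,1)=-2, clip(0,-10,1)=0 -> [1, -3, 0, -2, 0]
Stage 4 (AMPLIFY -2): 1*-2=-2, -3*-2=6, 0*-2=0, -2*-2=4, 0*-2=0 -> [-2, 6, 0, 4, 0]
Stage 5 (SUM): sum[0..0]=-2, sum[0..1]=4, sum[0..2]=4, sum[0..3]=8, sum[0..4]=8 -> [-2, 4, 4, 8, 8]
Stage 6 (OFFSET -1): -2+-1=-3, 4+-1=3, 4+-1=3, 8+-1=7, 8+-1=7 -> [-3, 3, 3, 7, 7]

Answer: -3 3 3 7 7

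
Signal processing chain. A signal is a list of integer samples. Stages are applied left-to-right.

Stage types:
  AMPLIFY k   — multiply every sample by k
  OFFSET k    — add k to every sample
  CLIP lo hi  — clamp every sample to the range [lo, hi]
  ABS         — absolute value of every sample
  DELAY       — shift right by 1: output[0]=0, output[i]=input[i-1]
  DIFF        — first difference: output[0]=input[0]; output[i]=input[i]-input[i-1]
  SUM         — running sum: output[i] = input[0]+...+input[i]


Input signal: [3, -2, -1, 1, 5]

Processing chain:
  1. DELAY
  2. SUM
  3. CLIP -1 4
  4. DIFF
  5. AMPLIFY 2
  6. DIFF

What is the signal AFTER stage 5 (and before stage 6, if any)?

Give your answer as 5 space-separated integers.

Input: [3, -2, -1, 1, 5]
Stage 1 (DELAY): [0, 3, -2, -1, 1] = [0, 3, -2, -1, 1] -> [0, 3, -2, -1, 1]
Stage 2 (SUM): sum[0..0]=0, sum[0..1]=3, sum[0..2]=1, sum[0..3]=0, sum[0..4]=1 -> [0, 3, 1, 0, 1]
Stage 3 (CLIP -1 4): clip(0,-1,4)=0, clip(3,-1,4)=3, clip(1,-1,4)=1, clip(0,-1,4)=0, clip(1,-1,4)=1 -> [0, 3, 1, 0, 1]
Stage 4 (DIFF): s[0]=0, 3-0=3, 1-3=-2, 0-1=-1, 1-0=1 -> [0, 3, -2, -1, 1]
Stage 5 (AMPLIFY 2): 0*2=0, 3*2=6, -2*2=-4, -1*2=-2, 1*2=2 -> [0, 6, -4, -2, 2]

Answer: 0 6 -4 -2 2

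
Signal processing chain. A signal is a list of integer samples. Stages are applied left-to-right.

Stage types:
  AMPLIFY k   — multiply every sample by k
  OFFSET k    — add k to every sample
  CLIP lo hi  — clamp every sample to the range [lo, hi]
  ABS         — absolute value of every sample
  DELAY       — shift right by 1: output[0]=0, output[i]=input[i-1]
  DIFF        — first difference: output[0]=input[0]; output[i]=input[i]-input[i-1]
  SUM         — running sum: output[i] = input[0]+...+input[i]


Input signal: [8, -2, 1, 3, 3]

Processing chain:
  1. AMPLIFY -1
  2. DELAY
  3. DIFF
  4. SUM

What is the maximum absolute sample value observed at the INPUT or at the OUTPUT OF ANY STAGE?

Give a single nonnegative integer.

Answer: 10

Derivation:
Input: [8, -2, 1, 3, 3] (max |s|=8)
Stage 1 (AMPLIFY -1): 8*-1=-8, -2*-1=2, 1*-1=-1, 3*-1=-3, 3*-1=-3 -> [-8, 2, -1, -3, -3] (max |s|=8)
Stage 2 (DELAY): [0, -8, 2, -1, -3] = [0, -8, 2, -1, -3] -> [0, -8, 2, -1, -3] (max |s|=8)
Stage 3 (DIFF): s[0]=0, -8-0=-8, 2--8=10, -1-2=-3, -3--1=-2 -> [0, -8, 10, -3, -2] (max |s|=10)
Stage 4 (SUM): sum[0..0]=0, sum[0..1]=-8, sum[0..2]=2, sum[0..3]=-1, sum[0..4]=-3 -> [0, -8, 2, -1, -3] (max |s|=8)
Overall max amplitude: 10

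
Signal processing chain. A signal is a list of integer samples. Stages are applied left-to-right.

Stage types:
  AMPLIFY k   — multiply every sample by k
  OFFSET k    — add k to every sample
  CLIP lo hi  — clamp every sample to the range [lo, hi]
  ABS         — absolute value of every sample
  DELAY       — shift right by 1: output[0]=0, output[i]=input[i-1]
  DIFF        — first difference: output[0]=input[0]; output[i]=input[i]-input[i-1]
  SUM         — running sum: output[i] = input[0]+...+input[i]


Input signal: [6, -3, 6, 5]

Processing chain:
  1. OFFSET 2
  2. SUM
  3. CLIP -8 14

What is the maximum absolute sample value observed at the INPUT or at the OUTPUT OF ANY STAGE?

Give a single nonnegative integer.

Answer: 22

Derivation:
Input: [6, -3, 6, 5] (max |s|=6)
Stage 1 (OFFSET 2): 6+2=8, -3+2=-1, 6+2=8, 5+2=7 -> [8, -1, 8, 7] (max |s|=8)
Stage 2 (SUM): sum[0..0]=8, sum[0..1]=7, sum[0..2]=15, sum[0..3]=22 -> [8, 7, 15, 22] (max |s|=22)
Stage 3 (CLIP -8 14): clip(8,-8,14)=8, clip(7,-8,14)=7, clip(15,-8,14)=14, clip(22,-8,14)=14 -> [8, 7, 14, 14] (max |s|=14)
Overall max amplitude: 22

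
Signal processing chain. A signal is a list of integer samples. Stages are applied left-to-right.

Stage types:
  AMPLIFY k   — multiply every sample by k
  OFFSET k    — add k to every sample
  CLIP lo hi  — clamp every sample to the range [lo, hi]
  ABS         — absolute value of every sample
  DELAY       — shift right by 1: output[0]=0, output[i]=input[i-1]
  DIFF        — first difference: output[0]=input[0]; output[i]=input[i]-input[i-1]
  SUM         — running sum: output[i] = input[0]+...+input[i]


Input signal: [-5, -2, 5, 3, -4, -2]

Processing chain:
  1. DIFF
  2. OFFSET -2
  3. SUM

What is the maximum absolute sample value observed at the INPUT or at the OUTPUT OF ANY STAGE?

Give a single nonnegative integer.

Answer: 14

Derivation:
Input: [-5, -2, 5, 3, -4, -2] (max |s|=5)
Stage 1 (DIFF): s[0]=-5, -2--5=3, 5--2=7, 3-5=-2, -4-3=-7, -2--4=2 -> [-5, 3, 7, -2, -7, 2] (max |s|=7)
Stage 2 (OFFSET -2): -5+-2=-7, 3+-2=1, 7+-2=5, -2+-2=-4, -7+-2=-9, 2+-2=0 -> [-7, 1, 5, -4, -9, 0] (max |s|=9)
Stage 3 (SUM): sum[0..0]=-7, sum[0..1]=-6, sum[0..2]=-1, sum[0..3]=-5, sum[0..4]=-14, sum[0..5]=-14 -> [-7, -6, -1, -5, -14, -14] (max |s|=14)
Overall max amplitude: 14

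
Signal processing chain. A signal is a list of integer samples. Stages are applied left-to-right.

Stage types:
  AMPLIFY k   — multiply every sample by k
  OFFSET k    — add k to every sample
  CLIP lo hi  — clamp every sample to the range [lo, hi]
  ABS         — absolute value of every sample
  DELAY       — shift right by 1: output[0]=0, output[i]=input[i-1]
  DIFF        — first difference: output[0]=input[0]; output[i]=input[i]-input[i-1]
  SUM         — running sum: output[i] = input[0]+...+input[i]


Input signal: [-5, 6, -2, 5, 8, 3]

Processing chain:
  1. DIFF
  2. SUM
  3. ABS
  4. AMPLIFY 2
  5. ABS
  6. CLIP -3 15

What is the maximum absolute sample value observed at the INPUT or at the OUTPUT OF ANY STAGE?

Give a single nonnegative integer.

Input: [-5, 6, -2, 5, 8, 3] (max |s|=8)
Stage 1 (DIFF): s[0]=-5, 6--5=11, -2-6=-8, 5--2=7, 8-5=3, 3-8=-5 -> [-5, 11, -8, 7, 3, -5] (max |s|=11)
Stage 2 (SUM): sum[0..0]=-5, sum[0..1]=6, sum[0..2]=-2, sum[0..3]=5, sum[0..4]=8, sum[0..5]=3 -> [-5, 6, -2, 5, 8, 3] (max |s|=8)
Stage 3 (ABS): |-5|=5, |6|=6, |-2|=2, |5|=5, |8|=8, |3|=3 -> [5, 6, 2, 5, 8, 3] (max |s|=8)
Stage 4 (AMPLIFY 2): 5*2=10, 6*2=12, 2*2=4, 5*2=10, 8*2=16, 3*2=6 -> [10, 12, 4, 10, 16, 6] (max |s|=16)
Stage 5 (ABS): |10|=10, |12|=12, |4|=4, |10|=10, |16|=16, |6|=6 -> [10, 12, 4, 10, 16, 6] (max |s|=16)
Stage 6 (CLIP -3 15): clip(10,-3,15)=10, clip(12,-3,15)=12, clip(4,-3,15)=4, clip(10,-3,15)=10, clip(16,-3,15)=15, clip(6,-3,15)=6 -> [10, 12, 4, 10, 15, 6] (max |s|=15)
Overall max amplitude: 16

Answer: 16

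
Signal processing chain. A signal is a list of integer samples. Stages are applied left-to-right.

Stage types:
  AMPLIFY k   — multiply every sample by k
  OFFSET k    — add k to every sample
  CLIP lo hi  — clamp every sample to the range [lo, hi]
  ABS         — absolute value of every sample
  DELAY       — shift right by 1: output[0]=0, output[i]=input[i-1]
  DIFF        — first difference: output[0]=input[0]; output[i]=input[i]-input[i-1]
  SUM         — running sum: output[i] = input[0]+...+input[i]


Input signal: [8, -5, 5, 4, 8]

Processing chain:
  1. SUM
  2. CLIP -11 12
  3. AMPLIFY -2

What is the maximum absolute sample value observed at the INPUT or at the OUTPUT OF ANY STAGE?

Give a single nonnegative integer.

Answer: 24

Derivation:
Input: [8, -5, 5, 4, 8] (max |s|=8)
Stage 1 (SUM): sum[0..0]=8, sum[0..1]=3, sum[0..2]=8, sum[0..3]=12, sum[0..4]=20 -> [8, 3, 8, 12, 20] (max |s|=20)
Stage 2 (CLIP -11 12): clip(8,-11,12)=8, clip(3,-11,12)=3, clip(8,-11,12)=8, clip(12,-11,12)=12, clip(20,-11,12)=12 -> [8, 3, 8, 12, 12] (max |s|=12)
Stage 3 (AMPLIFY -2): 8*-2=-16, 3*-2=-6, 8*-2=-16, 12*-2=-24, 12*-2=-24 -> [-16, -6, -16, -24, -24] (max |s|=24)
Overall max amplitude: 24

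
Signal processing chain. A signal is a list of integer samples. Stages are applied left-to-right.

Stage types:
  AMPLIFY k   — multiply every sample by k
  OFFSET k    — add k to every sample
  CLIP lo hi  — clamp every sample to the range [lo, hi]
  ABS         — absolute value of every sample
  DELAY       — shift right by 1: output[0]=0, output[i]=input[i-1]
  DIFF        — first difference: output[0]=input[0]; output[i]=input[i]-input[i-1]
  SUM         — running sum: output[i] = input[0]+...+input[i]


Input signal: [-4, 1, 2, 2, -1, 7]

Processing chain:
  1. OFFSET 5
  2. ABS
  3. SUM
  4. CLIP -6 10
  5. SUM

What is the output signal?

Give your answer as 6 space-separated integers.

Answer: 1 8 18 28 38 48

Derivation:
Input: [-4, 1, 2, 2, -1, 7]
Stage 1 (OFFSET 5): -4+5=1, 1+5=6, 2+5=7, 2+5=7, -1+5=4, 7+5=12 -> [1, 6, 7, 7, 4, 12]
Stage 2 (ABS): |1|=1, |6|=6, |7|=7, |7|=7, |4|=4, |12|=12 -> [1, 6, 7, 7, 4, 12]
Stage 3 (SUM): sum[0..0]=1, sum[0..1]=7, sum[0..2]=14, sum[0..3]=21, sum[0..4]=25, sum[0..5]=37 -> [1, 7, 14, 21, 25, 37]
Stage 4 (CLIP -6 10): clip(1,-6,10)=1, clip(7,-6,10)=7, clip(14,-6,10)=10, clip(21,-6,10)=10, clip(25,-6,10)=10, clip(37,-6,10)=10 -> [1, 7, 10, 10, 10, 10]
Stage 5 (SUM): sum[0..0]=1, sum[0..1]=8, sum[0..2]=18, sum[0..3]=28, sum[0..4]=38, sum[0..5]=48 -> [1, 8, 18, 28, 38, 48]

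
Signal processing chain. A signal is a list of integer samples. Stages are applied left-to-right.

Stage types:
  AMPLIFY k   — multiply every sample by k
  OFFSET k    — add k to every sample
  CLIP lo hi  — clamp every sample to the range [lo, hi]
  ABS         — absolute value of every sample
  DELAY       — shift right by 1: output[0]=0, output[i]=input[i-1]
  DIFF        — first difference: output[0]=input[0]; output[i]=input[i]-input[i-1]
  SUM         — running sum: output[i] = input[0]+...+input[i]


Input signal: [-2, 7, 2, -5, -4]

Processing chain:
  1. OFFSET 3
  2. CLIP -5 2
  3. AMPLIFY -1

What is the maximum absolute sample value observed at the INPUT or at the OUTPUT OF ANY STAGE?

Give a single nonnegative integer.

Input: [-2, 7, 2, -5, -4] (max |s|=7)
Stage 1 (OFFSET 3): -2+3=1, 7+3=10, 2+3=5, -5+3=-2, -4+3=-1 -> [1, 10, 5, -2, -1] (max |s|=10)
Stage 2 (CLIP -5 2): clip(1,-5,2)=1, clip(10,-5,2)=2, clip(5,-5,2)=2, clip(-2,-5,2)=-2, clip(-1,-5,2)=-1 -> [1, 2, 2, -2, -1] (max |s|=2)
Stage 3 (AMPLIFY -1): 1*-1=-1, 2*-1=-2, 2*-1=-2, -2*-1=2, -1*-1=1 -> [-1, -2, -2, 2, 1] (max |s|=2)
Overall max amplitude: 10

Answer: 10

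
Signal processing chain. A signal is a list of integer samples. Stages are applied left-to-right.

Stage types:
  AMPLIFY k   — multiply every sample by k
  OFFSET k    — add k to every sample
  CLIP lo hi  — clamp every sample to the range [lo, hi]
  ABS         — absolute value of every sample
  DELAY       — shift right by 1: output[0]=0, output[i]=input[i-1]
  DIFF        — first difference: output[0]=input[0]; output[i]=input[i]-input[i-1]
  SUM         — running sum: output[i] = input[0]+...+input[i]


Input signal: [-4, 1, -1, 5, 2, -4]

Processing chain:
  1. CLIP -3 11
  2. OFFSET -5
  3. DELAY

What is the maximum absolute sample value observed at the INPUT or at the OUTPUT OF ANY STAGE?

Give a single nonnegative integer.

Answer: 8

Derivation:
Input: [-4, 1, -1, 5, 2, -4] (max |s|=5)
Stage 1 (CLIP -3 11): clip(-4,-3,11)=-3, clip(1,-3,11)=1, clip(-1,-3,11)=-1, clip(5,-3,11)=5, clip(2,-3,11)=2, clip(-4,-3,11)=-3 -> [-3, 1, -1, 5, 2, -3] (max |s|=5)
Stage 2 (OFFSET -5): -3+-5=-8, 1+-5=-4, -1+-5=-6, 5+-5=0, 2+-5=-3, -3+-5=-8 -> [-8, -4, -6, 0, -3, -8] (max |s|=8)
Stage 3 (DELAY): [0, -8, -4, -6, 0, -3] = [0, -8, -4, -6, 0, -3] -> [0, -8, -4, -6, 0, -3] (max |s|=8)
Overall max amplitude: 8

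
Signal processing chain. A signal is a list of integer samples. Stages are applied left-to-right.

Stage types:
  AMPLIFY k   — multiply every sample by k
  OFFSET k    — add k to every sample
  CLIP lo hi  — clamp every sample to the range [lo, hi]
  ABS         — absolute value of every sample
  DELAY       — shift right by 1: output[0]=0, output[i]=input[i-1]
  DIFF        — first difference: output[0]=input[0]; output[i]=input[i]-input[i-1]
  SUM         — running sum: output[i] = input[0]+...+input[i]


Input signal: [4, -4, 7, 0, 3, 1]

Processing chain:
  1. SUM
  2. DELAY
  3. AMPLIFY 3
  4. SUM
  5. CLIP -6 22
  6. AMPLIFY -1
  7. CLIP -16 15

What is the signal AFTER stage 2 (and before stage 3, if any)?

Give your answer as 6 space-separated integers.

Input: [4, -4, 7, 0, 3, 1]
Stage 1 (SUM): sum[0..0]=4, sum[0..1]=0, sum[0..2]=7, sum[0..3]=7, sum[0..4]=10, sum[0..5]=11 -> [4, 0, 7, 7, 10, 11]
Stage 2 (DELAY): [0, 4, 0, 7, 7, 10] = [0, 4, 0, 7, 7, 10] -> [0, 4, 0, 7, 7, 10]

Answer: 0 4 0 7 7 10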